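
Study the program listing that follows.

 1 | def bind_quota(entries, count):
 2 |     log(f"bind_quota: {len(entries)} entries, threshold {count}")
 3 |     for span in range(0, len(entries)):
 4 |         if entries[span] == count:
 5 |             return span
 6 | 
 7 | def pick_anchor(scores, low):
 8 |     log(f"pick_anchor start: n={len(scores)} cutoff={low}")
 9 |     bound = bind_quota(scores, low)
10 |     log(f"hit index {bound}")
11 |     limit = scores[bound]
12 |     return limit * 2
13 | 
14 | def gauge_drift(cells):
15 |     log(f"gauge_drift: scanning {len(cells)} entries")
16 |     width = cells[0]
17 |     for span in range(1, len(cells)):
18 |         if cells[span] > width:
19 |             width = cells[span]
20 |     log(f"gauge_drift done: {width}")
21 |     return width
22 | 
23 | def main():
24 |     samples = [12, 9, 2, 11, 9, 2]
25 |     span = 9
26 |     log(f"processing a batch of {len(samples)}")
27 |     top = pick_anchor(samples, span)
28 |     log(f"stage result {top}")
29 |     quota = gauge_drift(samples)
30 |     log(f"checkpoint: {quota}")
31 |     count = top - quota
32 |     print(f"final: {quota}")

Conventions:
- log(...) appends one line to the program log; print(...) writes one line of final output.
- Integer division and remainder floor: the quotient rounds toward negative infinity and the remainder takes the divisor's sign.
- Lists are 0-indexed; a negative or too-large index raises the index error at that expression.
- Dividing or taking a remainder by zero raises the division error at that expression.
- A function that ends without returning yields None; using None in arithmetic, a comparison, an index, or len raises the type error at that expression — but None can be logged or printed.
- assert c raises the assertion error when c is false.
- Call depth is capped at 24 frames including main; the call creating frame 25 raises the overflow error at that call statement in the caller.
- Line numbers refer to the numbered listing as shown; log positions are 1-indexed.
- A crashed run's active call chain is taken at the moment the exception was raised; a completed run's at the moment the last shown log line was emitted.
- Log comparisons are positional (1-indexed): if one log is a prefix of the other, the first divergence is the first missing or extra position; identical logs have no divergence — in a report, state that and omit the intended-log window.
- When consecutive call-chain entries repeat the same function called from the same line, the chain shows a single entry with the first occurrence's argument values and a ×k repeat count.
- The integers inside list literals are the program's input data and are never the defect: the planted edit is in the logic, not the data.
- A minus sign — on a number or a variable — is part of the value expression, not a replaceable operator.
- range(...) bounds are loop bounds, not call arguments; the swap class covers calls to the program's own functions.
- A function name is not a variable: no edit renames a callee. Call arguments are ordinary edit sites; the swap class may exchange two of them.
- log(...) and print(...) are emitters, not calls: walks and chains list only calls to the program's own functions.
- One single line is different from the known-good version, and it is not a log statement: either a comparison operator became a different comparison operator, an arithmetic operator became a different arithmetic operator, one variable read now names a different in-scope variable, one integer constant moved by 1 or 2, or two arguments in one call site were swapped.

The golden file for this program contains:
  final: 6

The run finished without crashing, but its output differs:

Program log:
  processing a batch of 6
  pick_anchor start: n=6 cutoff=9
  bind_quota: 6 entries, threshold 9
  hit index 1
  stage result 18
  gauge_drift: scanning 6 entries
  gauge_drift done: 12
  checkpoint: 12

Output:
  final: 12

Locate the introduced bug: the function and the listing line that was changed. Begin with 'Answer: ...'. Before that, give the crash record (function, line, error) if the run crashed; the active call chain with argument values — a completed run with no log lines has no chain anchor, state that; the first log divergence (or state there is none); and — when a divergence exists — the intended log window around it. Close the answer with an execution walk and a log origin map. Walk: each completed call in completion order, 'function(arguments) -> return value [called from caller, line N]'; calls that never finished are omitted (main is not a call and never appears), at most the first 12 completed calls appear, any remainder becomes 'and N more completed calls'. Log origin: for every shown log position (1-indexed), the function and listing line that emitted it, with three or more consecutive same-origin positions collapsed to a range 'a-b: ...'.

Answer: the defect is in main at line 32.
The tell: Every logged value matches the working version; the printed result is what differs.
Call chain: main.
First divergence: none; the two logs match at every position.
Execution walk:
  bind_quota([12, 9, 2, 11, 9, 2], 9) -> 1  [called from pick_anchor, line 9]
  pick_anchor([12, 9, 2, 11, 9, 2], 9) -> 18  [called from main, line 27]
  gauge_drift([12, 9, 2, 11, 9, 2]) -> 12  [called from main, line 29]
Log origins:
  1: logged in main at line 26
  2: logged in pick_anchor at line 8
  3: logged in bind_quota at line 2
  4: logged in pick_anchor at line 10
  5: logged in main at line 28
  6: logged in gauge_drift at line 15
  7: logged in gauge_drift at line 20
  8: logged in main at line 30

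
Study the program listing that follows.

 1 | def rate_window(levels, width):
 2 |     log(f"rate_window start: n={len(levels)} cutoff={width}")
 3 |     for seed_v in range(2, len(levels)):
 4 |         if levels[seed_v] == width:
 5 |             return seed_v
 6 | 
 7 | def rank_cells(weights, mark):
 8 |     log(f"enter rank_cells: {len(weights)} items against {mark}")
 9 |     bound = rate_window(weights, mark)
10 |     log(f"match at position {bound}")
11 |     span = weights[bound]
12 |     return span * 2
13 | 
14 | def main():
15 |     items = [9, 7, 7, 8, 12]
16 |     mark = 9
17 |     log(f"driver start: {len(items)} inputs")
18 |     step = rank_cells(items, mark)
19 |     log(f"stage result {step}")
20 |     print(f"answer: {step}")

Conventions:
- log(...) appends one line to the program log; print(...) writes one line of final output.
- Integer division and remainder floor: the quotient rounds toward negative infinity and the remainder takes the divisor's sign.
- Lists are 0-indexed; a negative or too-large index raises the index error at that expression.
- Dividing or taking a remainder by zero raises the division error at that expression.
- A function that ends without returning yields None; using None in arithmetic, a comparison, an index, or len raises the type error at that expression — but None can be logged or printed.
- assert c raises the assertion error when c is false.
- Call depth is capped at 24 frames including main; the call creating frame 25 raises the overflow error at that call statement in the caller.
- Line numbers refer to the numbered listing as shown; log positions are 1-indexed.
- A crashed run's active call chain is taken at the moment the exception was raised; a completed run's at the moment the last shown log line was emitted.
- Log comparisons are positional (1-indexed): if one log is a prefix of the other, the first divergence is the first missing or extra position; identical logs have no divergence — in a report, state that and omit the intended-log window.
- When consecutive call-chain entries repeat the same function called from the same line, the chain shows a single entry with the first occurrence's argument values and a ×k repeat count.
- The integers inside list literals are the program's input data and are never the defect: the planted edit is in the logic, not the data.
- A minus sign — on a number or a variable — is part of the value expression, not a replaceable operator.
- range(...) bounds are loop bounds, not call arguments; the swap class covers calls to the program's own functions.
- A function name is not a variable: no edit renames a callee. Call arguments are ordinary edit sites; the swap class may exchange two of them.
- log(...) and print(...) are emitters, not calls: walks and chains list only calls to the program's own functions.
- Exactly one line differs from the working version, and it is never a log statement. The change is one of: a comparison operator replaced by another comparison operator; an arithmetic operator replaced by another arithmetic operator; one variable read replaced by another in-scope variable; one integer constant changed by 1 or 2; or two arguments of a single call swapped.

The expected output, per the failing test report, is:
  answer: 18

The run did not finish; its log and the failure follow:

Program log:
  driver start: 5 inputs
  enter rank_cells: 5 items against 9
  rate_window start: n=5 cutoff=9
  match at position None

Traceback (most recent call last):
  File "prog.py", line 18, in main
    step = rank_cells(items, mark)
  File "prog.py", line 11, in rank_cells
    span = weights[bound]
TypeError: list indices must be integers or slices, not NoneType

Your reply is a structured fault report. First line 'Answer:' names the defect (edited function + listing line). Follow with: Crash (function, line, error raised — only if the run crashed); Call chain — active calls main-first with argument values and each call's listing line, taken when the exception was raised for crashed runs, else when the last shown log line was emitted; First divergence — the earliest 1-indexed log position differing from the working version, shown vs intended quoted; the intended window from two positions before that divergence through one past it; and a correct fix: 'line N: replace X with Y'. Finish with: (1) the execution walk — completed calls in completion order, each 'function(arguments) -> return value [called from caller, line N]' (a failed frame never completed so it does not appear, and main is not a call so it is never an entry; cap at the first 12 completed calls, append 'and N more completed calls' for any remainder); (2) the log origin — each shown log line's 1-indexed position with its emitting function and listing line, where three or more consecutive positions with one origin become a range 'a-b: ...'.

Answer: the defect is in rate_window at line 3.
The tell: At log position 4 the runs split — shown 'match at position None', but the working version logs 'match at position 0'.
Crash: rank_cells, line 11, TypeError.
Call chain: main -> rank_cells([9, 7, 7, 8, 12], 9) (called at line 18).
First divergence: position 4 — the shown line 'match at position None' should read 'match at position 0'.
Intended log window:
  2: enter rank_cells: 5 items against 9
  3: rate_window start: n=5 cutoff=9
  4: match at position 0
  5: stage result 18
Execution walk:
  rate_window([9, 7, 7, 8, 12], 9) -> None  [called from rank_cells, line 9]
Log origins:
  1: from main, line 17
  2: from rank_cells, line 8
  3: from rate_window, line 2
  4: from rank_cells, line 10
A correct fix: line 3: replace `2` with `0`.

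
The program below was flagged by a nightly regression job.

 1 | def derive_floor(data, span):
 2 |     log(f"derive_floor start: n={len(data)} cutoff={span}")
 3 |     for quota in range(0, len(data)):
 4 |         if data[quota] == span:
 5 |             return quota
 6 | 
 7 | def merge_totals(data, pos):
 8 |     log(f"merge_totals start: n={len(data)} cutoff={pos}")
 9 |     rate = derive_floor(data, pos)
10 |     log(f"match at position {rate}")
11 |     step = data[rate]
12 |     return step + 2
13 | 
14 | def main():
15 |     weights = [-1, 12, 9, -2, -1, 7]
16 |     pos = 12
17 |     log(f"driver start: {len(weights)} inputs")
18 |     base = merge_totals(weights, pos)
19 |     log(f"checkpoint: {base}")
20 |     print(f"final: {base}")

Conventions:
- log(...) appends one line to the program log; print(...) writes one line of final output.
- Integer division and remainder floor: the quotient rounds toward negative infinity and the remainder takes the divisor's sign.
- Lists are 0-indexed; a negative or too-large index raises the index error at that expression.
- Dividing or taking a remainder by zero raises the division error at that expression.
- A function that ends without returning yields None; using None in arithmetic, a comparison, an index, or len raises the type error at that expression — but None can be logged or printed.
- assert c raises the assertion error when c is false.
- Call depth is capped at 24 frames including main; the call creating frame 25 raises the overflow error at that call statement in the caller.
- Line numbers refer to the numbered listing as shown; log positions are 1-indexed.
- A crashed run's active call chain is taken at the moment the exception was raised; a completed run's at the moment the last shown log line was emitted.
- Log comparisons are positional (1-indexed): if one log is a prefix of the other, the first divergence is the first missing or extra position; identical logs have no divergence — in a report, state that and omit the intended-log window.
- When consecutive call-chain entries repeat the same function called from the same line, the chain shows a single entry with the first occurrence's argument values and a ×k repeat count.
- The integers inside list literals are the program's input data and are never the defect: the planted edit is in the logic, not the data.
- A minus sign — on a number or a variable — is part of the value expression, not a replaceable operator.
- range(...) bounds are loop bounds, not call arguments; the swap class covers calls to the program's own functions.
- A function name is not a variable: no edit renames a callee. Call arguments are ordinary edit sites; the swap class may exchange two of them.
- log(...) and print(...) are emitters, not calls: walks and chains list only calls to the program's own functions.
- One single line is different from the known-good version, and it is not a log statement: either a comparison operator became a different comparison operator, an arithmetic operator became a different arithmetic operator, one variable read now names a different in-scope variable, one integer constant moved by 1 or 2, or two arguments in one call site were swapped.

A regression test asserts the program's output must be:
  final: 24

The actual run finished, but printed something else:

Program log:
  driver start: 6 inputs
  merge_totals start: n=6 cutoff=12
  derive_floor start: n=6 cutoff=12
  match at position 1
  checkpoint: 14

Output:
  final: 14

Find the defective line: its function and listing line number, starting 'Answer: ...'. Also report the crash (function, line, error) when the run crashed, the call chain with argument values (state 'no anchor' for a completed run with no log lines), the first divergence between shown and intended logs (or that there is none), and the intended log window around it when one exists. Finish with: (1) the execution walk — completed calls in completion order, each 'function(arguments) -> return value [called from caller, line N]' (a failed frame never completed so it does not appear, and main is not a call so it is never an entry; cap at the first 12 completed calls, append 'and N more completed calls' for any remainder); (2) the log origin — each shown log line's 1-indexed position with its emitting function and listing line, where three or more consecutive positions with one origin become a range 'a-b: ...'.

Answer: the defect is in merge_totals at line 12.
Core observation: Position 5 is the first bad log line: 'checkpoint: 14' should read 'checkpoint: 24'.
Call chain: main.
First divergence: position 5 — the shown line 'checkpoint: 14' should read 'checkpoint: 24'.
Intended log window:
  3: derive_floor start: n=6 cutoff=12
  4: match at position 1
  5: checkpoint: 24
Execution walk:
  derive_floor([-1, 12, 9, -2, -1, 7], 12) -> 1  [called from merge_totals, line 9]
  merge_totals([-1, 12, 9, -2, -1, 7], 12) -> 14  [called from main, line 18]
Log origins:
  1: logged in main at line 17
  2: logged in merge_totals at line 8
  3: logged in derive_floor at line 2
  4: logged in merge_totals at line 10
  5: logged in main at line 19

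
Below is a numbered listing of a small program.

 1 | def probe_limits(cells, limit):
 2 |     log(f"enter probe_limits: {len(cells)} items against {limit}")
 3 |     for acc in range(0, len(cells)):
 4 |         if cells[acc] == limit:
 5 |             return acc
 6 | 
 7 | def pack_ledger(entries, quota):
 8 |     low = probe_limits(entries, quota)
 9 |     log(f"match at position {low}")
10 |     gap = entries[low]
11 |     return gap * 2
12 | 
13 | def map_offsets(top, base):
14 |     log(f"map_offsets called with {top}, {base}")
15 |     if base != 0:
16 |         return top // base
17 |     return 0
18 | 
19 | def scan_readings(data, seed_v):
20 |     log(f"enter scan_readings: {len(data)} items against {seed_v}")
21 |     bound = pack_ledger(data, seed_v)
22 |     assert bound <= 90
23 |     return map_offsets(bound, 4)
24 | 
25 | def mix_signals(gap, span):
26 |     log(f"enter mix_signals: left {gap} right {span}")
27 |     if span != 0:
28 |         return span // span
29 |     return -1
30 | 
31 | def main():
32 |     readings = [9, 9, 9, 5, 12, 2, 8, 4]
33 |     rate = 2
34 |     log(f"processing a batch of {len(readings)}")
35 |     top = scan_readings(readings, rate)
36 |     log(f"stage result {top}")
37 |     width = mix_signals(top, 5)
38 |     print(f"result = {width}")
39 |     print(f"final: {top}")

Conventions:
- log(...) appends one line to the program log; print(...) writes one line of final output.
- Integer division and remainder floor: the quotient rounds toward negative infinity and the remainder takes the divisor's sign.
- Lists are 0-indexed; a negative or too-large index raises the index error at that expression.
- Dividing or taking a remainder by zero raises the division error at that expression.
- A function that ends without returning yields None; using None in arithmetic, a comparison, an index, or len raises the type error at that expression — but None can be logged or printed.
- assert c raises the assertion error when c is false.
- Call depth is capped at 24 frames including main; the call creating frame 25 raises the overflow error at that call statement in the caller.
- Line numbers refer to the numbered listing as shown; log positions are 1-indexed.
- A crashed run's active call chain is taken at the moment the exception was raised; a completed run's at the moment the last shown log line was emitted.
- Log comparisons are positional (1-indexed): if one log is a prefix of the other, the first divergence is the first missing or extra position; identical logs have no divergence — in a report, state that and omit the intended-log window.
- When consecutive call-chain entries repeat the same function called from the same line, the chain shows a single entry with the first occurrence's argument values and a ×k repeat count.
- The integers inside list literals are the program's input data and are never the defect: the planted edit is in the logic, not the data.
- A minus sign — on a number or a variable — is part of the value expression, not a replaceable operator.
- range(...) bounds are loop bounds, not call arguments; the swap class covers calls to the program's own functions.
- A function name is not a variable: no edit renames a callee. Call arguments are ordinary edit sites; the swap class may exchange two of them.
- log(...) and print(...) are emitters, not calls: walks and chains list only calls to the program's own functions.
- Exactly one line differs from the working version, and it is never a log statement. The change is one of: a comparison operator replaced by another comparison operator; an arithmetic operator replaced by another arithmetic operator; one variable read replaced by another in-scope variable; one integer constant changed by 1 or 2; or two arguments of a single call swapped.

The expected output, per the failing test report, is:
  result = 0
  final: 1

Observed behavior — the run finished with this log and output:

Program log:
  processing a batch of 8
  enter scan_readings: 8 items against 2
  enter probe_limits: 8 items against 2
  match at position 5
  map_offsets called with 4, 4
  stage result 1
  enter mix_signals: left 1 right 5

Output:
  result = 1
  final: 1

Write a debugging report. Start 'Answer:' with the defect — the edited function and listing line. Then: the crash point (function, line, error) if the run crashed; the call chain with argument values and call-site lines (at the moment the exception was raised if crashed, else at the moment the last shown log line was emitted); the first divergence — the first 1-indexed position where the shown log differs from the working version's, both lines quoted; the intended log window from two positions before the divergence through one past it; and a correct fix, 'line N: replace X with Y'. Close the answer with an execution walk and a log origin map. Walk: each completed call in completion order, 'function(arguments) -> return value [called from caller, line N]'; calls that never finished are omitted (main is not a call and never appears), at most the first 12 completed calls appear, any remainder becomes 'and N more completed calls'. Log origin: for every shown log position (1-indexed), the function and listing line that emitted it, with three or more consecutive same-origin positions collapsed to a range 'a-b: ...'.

Answer: the defect is in mix_signals at line 28.
Key fact: No log line changed; the fault shows up purely in the output.
Call chain: main -> mix_signals(1, 5) (called at line 37).
First divergence: none — the logs agree in full.
Execution walk:
  probe_limits([9, 9, 9, 5, 12, 2, 8, 4], 2) -> 5  [called from pack_ledger, line 8]
  pack_ledger([9, 9, 9, 5, 12, 2, 8, 4], 2) -> 4  [called from scan_readings, line 21]
  map_offsets(4, 4) -> 1  [called from scan_readings, line 23]
  scan_readings([9, 9, 9, 5, 12, 2, 8, 4], 2) -> 1  [called from main, line 35]
  mix_signals(1, 5) -> 1  [called from main, line 37]
Origin of each log line:
  1: logged in main at line 34
  2: logged in scan_readings at line 20
  3: logged in probe_limits at line 2
  4: logged in pack_ledger at line 9
  5: logged in map_offsets at line 14
  6: logged in main at line 36
  7: logged in mix_signals at line 26
A correct fix: line 28: replace `span // span` with `gap // span`.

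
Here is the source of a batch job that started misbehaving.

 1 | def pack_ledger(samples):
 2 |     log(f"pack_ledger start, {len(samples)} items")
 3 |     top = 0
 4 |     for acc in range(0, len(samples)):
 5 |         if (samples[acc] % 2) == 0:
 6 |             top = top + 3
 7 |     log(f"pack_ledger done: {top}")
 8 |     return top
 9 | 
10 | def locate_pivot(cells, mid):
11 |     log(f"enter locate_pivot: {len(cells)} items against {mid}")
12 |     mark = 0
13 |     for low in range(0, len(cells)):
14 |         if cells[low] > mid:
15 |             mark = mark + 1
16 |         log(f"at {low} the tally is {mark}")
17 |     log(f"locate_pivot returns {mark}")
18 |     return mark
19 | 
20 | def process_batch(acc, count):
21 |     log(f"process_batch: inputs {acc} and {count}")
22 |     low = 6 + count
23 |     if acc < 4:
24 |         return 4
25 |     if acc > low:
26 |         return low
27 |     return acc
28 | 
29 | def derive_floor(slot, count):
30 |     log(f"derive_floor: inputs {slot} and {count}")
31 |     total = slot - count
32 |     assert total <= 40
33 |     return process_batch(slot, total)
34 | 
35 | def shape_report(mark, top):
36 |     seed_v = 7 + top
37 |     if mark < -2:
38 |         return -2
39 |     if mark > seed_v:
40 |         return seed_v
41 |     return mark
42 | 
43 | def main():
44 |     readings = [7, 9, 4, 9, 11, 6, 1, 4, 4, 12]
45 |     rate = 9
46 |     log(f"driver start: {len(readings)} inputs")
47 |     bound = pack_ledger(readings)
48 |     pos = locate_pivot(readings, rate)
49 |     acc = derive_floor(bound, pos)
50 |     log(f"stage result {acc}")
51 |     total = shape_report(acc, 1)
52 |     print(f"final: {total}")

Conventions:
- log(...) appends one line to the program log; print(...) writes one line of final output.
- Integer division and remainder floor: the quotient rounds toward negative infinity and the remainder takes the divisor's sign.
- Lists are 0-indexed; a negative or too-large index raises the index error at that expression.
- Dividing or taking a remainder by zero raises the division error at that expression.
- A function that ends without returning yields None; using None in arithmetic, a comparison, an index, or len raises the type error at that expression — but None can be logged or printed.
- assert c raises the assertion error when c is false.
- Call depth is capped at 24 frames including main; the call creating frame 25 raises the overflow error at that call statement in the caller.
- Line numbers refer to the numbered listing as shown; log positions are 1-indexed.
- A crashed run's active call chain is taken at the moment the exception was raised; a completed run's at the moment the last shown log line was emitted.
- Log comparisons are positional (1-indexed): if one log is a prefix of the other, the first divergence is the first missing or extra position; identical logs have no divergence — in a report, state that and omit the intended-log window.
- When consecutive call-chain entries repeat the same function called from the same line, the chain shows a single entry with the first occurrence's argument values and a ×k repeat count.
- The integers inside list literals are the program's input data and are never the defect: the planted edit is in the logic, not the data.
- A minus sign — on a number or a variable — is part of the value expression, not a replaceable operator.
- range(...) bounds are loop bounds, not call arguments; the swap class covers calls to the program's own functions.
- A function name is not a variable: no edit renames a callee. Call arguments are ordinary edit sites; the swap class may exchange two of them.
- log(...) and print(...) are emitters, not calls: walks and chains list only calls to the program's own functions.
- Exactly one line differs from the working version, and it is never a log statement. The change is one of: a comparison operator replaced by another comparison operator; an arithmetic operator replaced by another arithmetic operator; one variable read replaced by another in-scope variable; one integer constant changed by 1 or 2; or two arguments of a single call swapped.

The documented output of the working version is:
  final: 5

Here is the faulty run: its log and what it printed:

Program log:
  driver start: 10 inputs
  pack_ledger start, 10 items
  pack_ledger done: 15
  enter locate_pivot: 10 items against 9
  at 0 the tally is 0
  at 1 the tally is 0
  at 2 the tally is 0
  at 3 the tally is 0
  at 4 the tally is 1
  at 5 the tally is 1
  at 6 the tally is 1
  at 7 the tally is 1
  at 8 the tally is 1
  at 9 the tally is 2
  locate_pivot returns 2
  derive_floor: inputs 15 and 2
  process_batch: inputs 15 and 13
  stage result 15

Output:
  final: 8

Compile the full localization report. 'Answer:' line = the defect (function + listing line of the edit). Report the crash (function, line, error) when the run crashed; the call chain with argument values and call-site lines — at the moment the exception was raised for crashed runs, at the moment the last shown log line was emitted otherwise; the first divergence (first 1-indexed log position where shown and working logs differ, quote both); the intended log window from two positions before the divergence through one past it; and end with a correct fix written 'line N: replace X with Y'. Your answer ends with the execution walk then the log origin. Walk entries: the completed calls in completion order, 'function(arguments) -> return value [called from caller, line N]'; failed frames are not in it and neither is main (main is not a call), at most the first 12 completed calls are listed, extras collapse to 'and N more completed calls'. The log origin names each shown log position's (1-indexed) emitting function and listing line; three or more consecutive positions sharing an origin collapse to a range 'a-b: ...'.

Answer: the defect is in pack_ledger at line 6.
Key observation: The earliest visible damage is log position 3 — 'pack_ledger done: 15' rather than the intended 'pack_ledger done: 5'.
Call chain: main.
First divergence: position 3 — the shown line 'pack_ledger done: 15' should read 'pack_ledger done: 5'.
Intended log window:
  1: driver start: 10 inputs
  2: pack_ledger start, 10 items
  3: pack_ledger done: 5
  4: enter locate_pivot: 10 items against 9
Execution walk:
  pack_ledger([7, 9, 4, 9, 11, 6, 1, 4, 4, 12]) -> 15  [called from main, line 47]
  locate_pivot([7, 9, 4, 9, 11, 6, 1, 4, 4, 12], 9) -> 2  [called from main, line 48]
  process_batch(15, 13) -> 15  [called from derive_floor, line 33]
  derive_floor(15, 2) -> 15  [called from main, line 49]
  shape_report(15, 1) -> 8  [called from main, line 51]
Origin of each log line:
  1: emitted by main (line 46)
  2: emitted by pack_ledger (line 2)
  3: emitted by pack_ledger (line 7)
  4: emitted by locate_pivot (line 11)
  5-14: emitted by locate_pivot (line 16)
  15: emitted by locate_pivot (line 17)
  16: emitted by derive_floor (line 30)
  17: emitted by process_batch (line 21)
  18: emitted by main (line 50)
A correct fix: line 6: replace `3` with `1`.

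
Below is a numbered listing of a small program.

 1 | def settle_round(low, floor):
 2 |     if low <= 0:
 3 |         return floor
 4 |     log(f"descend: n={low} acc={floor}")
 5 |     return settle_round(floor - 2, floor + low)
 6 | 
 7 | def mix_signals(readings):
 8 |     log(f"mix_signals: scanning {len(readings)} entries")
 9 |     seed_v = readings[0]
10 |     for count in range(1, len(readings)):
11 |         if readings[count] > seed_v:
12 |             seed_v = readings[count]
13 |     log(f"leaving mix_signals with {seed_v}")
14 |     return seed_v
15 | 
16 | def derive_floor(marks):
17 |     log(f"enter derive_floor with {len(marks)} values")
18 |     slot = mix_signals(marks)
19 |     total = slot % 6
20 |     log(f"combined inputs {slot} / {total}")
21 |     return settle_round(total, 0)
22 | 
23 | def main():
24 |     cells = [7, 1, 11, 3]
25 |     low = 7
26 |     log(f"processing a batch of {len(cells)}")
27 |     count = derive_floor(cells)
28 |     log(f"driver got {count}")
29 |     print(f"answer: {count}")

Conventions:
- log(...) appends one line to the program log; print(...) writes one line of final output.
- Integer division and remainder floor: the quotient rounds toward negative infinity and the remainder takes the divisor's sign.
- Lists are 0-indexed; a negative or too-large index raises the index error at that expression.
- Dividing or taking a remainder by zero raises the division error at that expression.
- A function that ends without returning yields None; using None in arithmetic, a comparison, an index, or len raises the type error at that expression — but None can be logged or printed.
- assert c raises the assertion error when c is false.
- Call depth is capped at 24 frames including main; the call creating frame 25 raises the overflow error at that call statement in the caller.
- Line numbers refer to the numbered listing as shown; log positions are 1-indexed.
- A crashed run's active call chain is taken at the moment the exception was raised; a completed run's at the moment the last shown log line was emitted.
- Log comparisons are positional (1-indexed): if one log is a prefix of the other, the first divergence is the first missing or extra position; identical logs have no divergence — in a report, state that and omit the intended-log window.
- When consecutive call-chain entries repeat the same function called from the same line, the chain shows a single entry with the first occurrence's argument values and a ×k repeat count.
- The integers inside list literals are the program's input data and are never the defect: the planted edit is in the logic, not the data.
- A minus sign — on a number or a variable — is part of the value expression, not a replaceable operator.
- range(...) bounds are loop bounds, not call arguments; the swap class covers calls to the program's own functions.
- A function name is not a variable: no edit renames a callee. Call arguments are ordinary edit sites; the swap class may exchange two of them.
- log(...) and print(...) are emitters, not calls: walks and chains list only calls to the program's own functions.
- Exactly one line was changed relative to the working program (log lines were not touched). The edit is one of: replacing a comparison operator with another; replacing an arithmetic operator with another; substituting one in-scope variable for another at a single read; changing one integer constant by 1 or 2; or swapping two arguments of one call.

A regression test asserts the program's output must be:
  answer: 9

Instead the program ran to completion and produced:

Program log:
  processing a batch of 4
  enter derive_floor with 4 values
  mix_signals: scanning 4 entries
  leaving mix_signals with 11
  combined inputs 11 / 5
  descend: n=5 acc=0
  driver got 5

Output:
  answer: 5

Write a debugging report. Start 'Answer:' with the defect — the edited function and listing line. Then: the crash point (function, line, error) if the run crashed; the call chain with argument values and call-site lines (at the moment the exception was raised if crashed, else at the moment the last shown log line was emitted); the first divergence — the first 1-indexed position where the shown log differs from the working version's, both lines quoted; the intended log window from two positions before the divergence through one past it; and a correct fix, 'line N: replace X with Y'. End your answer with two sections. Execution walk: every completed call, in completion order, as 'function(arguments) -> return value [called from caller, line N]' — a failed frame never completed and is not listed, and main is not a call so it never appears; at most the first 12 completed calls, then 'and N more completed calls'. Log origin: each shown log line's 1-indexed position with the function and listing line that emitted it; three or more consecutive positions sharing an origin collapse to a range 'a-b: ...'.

Answer: the defect is in settle_round at line 5.
Core observation: The log first diverges at position 7: the faulty run prints 'driver got 5' where the working version prints 'descend: n=3 acc=5'.
Call chain: main.
First divergence: position 7; shown 'driver got 5' vs intended 'descend: n=3 acc=5'.
Intended log window:
  5: combined inputs 11 / 5
  6: descend: n=5 acc=0
  7: descend: n=3 acc=5
  8: descend: n=1 acc=8
Execution walk:
  mix_signals([7, 1, 11, 3]) -> 11  [called from derive_floor, line 18]
  settle_round(-2, 5) -> 5  [called from settle_round, line 5]
  settle_round(5, 0) -> 5  [called from derive_floor, line 21]
  derive_floor([7, 1, 11, 3]) -> 5  [called from main, line 27]
Log origins:
  1: from main, line 26
  2: from derive_floor, line 17
  3: from mix_signals, line 8
  4: from mix_signals, line 13
  5: from derive_floor, line 20
  6: from settle_round, line 4
  7: from main, line 28
A correct fix: line 5: replace `floor - 2` with `low - 2`.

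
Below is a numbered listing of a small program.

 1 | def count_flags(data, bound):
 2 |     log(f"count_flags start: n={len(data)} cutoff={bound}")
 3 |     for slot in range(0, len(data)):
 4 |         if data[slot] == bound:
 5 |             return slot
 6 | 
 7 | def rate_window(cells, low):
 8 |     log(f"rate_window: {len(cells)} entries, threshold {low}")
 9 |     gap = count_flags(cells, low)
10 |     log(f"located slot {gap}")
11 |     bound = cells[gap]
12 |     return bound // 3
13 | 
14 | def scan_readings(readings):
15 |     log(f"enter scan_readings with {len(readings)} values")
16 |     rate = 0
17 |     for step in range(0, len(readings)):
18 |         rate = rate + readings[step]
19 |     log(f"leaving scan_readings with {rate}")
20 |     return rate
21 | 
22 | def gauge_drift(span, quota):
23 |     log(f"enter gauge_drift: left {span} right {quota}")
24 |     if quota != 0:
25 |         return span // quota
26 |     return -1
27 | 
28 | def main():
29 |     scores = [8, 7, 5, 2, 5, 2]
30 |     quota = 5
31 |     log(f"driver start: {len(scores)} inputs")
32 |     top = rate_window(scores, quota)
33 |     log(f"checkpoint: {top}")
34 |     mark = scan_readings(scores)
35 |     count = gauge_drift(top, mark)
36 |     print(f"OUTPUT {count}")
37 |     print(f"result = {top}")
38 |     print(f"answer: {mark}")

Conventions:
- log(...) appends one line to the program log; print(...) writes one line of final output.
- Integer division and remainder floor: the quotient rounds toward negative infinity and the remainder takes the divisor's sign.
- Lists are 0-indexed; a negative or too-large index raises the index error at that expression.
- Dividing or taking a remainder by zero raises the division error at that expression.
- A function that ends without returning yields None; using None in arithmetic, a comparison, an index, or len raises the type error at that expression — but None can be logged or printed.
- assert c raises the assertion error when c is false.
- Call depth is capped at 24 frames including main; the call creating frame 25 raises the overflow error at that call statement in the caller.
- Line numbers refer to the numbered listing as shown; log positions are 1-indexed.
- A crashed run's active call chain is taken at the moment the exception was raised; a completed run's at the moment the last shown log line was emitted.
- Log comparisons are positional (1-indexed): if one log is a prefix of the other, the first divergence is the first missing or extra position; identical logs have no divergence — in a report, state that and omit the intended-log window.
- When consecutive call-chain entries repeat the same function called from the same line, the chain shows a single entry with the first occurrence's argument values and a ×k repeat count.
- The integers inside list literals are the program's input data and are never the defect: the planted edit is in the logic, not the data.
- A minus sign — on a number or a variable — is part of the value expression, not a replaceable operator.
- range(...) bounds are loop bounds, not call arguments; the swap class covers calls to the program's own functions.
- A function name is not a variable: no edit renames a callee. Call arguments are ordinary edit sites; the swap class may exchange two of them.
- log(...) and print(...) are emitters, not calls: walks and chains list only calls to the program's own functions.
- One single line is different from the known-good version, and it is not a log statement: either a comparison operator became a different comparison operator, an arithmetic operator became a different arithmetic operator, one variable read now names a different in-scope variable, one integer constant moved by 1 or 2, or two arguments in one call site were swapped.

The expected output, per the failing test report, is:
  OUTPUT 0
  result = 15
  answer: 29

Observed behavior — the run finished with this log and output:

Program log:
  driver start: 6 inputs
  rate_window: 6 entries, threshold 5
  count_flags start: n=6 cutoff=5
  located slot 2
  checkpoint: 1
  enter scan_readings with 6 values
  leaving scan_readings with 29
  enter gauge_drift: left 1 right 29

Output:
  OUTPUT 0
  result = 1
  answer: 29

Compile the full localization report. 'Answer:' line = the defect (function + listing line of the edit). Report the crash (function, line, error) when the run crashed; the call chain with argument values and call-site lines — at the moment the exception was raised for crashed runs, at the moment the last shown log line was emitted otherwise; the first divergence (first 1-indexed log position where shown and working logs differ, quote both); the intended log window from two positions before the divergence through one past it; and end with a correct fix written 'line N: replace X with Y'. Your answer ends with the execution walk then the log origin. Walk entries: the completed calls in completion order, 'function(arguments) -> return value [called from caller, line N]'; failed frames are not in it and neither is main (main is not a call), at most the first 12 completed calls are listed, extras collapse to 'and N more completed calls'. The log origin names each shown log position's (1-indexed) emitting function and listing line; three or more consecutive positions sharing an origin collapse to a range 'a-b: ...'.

Answer: the defect is in rate_window at line 12.
The tell: Position 5 is the first bad log line: 'checkpoint: 1' should read 'checkpoint: 15'.
Call chain: main -> gauge_drift(1, 29) (called at line 35).
First divergence: position 5 — shown 'checkpoint: 1', intended 'checkpoint: 15'.
Intended log window:
  3: count_flags start: n=6 cutoff=5
  4: located slot 2
  5: checkpoint: 15
  6: enter scan_readings with 6 values
Execution walk:
  count_flags([8, 7, 5, 2, 5, 2], 5) -> 2  [called from rate_window, line 9]
  rate_window([8, 7, 5, 2, 5, 2], 5) -> 1  [called from main, line 32]
  scan_readings([8, 7, 5, 2, 5, 2]) -> 29  [called from main, line 34]
  gauge_drift(1, 29) -> 0  [called from main, line 35]
Origin of each log line:
  1 — main, line 31
  2 — rate_window, line 8
  3 — count_flags, line 2
  4 — rate_window, line 10
  5 — main, line 33
  6 — scan_readings, line 15
  7 — scan_readings, line 19
  8 — gauge_drift, line 23
A correct fix: line 12: replace `//` with `*`.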